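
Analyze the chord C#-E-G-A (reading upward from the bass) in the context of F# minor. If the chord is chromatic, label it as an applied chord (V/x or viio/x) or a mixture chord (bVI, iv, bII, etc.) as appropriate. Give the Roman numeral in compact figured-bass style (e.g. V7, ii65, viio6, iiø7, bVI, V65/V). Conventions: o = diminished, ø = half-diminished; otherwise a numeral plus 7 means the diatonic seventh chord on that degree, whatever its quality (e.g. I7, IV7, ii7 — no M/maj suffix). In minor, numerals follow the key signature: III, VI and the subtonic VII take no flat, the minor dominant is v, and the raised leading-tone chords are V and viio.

V65/VI

Stacked in thirds the chord is A-C#-E-G: a dominant seventh chord on A.
A is not a diatonic chord root with this quality in F# minor, but it lies a perfect fifth above D (VI), so the chord functions as an applied dominant of VI.
With C# in the bass the chord is in first inversion, so the figured bass is 65.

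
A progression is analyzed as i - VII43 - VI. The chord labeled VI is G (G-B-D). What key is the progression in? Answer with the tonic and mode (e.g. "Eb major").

The anchor chord is a major triad on G, labeled VI.
VI on G implies G is the submediant; that puts the tonic at B, and the uppercase numeral fits minor mode.

B minor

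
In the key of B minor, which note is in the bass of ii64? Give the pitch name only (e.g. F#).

ii in B minor has root C#; the chord is C#-E-G#.
The figure 64 means second inversion — the fifth is in the bass.

G#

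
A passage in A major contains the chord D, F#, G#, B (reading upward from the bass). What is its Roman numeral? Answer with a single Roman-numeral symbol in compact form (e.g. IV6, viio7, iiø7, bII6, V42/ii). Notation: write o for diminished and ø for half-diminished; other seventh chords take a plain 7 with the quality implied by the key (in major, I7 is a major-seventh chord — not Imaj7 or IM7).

The pitches G#-B-D-F# form a half-diminished seventh chord rooted on G#.
In A major, G# is the leading tone; the diatonic half-diminished seventh chord there is viiø7.
With D in the bass the chord is in second inversion, so the figured bass is 43.

viiø43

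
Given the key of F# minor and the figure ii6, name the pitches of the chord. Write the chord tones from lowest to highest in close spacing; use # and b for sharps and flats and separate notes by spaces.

B D# G#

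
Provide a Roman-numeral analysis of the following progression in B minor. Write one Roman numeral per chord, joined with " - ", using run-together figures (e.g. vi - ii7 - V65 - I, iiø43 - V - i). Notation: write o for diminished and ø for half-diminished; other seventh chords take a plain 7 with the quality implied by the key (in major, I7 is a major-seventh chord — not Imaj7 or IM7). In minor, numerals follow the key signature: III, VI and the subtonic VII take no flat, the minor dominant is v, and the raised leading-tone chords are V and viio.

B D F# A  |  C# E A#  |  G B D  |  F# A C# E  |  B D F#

B-D-F#-A: root B is the tonic; minor seventh chord there is i7.
C#-E-A#: root A# is the leading tone; diminished triad there is viio6.
G-B-D: root G is the submediant; major triad there is VI.
F#-A-C#-E: root F# is the dominant; minor seventh chord there is v7.
B-D-F# has root B, degree 1 in B minor, so i.

i7 - viio6 - VI - v7 - i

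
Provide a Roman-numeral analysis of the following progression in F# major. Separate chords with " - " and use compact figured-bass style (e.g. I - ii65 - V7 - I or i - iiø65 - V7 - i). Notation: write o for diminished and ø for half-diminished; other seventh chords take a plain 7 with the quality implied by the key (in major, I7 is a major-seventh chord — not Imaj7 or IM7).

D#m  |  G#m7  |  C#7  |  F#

D#m: minor triad on D# = scale degree 6 → vi.
G#m7: root G# is the supertonic; minor seventh chord there is ii7.
C#7 has root C#, degree 5 in F# major, so V7.
F#: root F# is the tonic; major triad there is I.

vi - ii7 - V7 - I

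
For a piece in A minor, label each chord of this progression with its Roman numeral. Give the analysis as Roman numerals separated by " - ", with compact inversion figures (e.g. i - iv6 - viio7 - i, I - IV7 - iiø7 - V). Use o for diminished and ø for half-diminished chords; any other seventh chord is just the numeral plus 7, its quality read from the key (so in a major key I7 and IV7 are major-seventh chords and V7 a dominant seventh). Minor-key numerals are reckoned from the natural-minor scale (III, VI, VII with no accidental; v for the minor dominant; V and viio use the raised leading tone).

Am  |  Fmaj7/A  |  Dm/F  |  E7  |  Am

i - VI65 - iv6 - V7 - i

Am: minor triad on A = scale degree 1 → i.
Fmaj7/A has root F, degree 6 in A minor, so VI65.
Dm/F: root D is the subdominant; minor triad there is iv6.
E7: root E is the dominant; dominant seventh chord there is V7.
Am: root A is the tonic; minor triad there is i.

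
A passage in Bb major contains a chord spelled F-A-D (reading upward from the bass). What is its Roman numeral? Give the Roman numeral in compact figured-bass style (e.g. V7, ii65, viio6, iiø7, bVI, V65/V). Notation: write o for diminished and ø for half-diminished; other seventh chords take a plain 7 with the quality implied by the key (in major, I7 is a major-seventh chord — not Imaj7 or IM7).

Stacked in thirds the chord is D-F-A: a minor triad on D.
In Bb major, D is the mediant; the diatonic minor triad there is iii.
With F in the bass the chord is in first inversion, so the figured bass is 6.

iii6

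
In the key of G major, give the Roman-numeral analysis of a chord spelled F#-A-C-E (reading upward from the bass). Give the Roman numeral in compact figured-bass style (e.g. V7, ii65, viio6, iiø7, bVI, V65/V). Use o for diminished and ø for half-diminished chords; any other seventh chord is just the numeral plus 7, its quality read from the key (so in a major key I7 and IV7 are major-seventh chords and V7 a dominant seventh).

Stacked in thirds the chord is F#-A-C-E: a half-diminished seventh chord on F#.
F# is scale degree 7 in G major, and a half-diminished seventh chord on that degree is written viiø7.

viiø7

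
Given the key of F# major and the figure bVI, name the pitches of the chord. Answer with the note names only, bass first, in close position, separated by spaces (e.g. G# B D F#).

Scale degree 6 in F# major is D#; lowering it a half step gives D. bVI is a major triad on the lowered sixth degree, borrowed from the parallel minor.
So the chord is D-F#-A.

D F# A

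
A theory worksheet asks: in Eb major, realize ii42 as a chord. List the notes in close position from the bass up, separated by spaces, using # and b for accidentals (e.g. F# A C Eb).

Eb F Ab C

In Eb major, the supertonic is F, and the diatonic chord built there is a minor seventh chord.
That chord is spelled F-Ab-C-Eb.
With the 42 figure the chord is in third inversion; from the bass Eb upward in close position it reads Eb-F-Ab-C.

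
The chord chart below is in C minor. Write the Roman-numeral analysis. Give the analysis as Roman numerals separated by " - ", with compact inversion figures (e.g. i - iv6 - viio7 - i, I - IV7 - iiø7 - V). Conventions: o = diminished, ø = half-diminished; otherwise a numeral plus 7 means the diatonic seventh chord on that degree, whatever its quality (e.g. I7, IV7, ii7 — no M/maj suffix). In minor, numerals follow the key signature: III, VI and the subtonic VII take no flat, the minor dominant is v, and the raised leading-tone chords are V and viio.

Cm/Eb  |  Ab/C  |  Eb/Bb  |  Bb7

i6 - VI6 - III64 - VII7

Cm/Eb: minor triad on C = scale degree 1 → i6.
Ab/C has root Ab, degree 6 in C minor, so VI6.
Eb/Bb: major triad on Eb = scale degree 3 → III64.
Bb7: root Bb is the subtonic; dominant seventh chord there is VII7.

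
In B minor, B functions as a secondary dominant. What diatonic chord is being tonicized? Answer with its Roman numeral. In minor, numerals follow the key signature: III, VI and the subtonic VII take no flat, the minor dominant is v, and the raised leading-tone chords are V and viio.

iv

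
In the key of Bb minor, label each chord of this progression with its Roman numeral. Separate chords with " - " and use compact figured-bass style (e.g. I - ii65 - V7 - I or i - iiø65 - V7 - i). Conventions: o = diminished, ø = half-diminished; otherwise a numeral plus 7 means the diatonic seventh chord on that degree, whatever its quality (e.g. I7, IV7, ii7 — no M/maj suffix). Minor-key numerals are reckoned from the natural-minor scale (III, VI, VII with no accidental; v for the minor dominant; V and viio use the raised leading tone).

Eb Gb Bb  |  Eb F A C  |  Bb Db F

Eb-Gb-Bb: minor triad on Eb = scale degree 4 → iv.
Eb-F-A-C: root F is the dominant; dominant seventh chord there is V42.
Bb-Db-F: minor triad on Bb = scale degree 1 → i.

iv - V42 - i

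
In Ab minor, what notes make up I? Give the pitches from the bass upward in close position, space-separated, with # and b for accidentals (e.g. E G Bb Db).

Ab C Eb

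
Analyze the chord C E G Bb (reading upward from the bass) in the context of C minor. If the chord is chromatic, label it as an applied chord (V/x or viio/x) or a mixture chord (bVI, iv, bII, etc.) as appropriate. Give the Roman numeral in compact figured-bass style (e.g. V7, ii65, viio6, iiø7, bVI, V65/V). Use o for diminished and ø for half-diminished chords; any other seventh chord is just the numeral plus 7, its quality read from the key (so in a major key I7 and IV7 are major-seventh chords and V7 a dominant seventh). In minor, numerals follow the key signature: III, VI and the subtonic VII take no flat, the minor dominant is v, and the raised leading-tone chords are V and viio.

Stacked in thirds the chord is C-E-G-Bb: a dominant seventh chord on C.
C is not a diatonic chord root with this quality in C minor, but it lies a perfect fifth above F (iv), so the chord functions as an applied dominant of iv.

V7/iv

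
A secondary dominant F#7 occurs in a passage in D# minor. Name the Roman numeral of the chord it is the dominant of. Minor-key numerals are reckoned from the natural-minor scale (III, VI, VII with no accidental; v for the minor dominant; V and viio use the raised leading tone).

The chord is a dominant seventh chord on F#.
A dominant resolves down a perfect fifth: F# → B. In D# minor, B is scale degree 6, i.e. VI.

VI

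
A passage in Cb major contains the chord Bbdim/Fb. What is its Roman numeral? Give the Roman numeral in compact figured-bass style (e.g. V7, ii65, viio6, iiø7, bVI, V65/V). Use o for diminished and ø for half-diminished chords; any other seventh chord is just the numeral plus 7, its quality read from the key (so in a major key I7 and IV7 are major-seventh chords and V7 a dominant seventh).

The pitches Bb-Db-Fb form a diminished triad rooted on Bb.
Bb is scale degree 7 in Cb major, and a diminished triad on that degree is written viio.
With Fb in the bass the chord is in second inversion, so the figured bass is 64.

viio64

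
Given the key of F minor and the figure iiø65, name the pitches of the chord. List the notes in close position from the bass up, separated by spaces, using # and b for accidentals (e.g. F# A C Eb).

In F minor, the supertonic is G, and the diatonic chord built there is a half-diminished seventh chord.
Stacking thirds from G gives G-Bb-Db-F.
With the 65 figure the chord is in first inversion; from the bass Bb upward in close position it reads Bb-Db-F-G.

Bb Db F G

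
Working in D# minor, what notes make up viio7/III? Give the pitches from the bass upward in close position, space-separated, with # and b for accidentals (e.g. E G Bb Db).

viio7/III is a secondary leading-tone chord. The target III is F# in D# minor; the applied chord is rooted a semitone below, on E#.
Building a fully diminished seventh chord on E# gives E#-G#-B-D.

E# G# B D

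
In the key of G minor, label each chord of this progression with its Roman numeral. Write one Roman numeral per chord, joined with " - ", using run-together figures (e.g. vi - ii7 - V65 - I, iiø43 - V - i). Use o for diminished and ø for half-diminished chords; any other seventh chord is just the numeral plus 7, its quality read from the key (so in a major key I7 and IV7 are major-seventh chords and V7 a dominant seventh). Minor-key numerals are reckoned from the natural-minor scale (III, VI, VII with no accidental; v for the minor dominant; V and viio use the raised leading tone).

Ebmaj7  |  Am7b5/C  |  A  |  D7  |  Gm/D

Ebmaj7: root Eb is the submediant; major seventh chord there is VI7.
Am7b5/C has root A, degree 2 in G minor, so iiø65.
A: chromatic; A is V of V, so V/V.
D7 has root D, degree 5 in G minor, so V7.
Gm/D: minor triad on G = scale degree 1 → i64.

VI7 - iiø65 - V/V - V7 - i64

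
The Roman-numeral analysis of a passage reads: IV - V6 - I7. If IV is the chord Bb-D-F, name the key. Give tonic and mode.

F major

The chord Bb is a major triad rooted on Bb; its label is IV.
Counting down 3 scale steps from Bb places the tonic on F; a major triad on degree 4 is diatonic only in major.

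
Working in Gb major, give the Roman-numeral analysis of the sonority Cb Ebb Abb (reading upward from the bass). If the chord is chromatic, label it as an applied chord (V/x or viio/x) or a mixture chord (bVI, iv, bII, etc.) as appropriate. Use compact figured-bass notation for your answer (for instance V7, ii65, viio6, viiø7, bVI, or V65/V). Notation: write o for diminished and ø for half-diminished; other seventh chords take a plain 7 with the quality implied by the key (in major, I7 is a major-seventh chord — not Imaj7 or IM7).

bII6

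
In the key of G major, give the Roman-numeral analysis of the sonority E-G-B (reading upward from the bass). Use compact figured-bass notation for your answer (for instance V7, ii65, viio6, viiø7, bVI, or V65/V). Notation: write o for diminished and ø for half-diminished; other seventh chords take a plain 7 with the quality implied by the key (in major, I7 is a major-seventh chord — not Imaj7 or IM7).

Stacked in thirds the chord is E-G-B: a minor triad on E.
In G major, E is the submediant; the diatonic minor triad there is vi.

vi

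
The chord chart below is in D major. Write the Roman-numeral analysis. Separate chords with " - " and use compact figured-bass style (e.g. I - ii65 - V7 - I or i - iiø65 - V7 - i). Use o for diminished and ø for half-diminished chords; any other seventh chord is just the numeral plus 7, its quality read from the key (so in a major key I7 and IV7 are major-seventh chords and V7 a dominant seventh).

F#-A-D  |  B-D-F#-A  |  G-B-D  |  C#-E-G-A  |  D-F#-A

I6 - vi7 - IV - V65 - I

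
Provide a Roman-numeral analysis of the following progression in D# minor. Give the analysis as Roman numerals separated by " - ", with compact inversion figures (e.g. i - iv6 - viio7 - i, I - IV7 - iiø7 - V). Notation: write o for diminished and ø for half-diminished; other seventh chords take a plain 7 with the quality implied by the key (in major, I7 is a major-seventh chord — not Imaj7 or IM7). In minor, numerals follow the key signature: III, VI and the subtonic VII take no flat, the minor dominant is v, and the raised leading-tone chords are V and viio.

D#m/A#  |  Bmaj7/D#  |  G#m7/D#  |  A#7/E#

D#m/A#: minor triad on D# = scale degree 1 → i64.
Bmaj7/D#: major seventh chord on B = scale degree 6 → VI65.
G#m7/D# has root G#, degree 4 in D# minor, so iv43.
A#7/E# has root A#, degree 5 in D# minor, so V43.

i64 - VI65 - iv43 - V43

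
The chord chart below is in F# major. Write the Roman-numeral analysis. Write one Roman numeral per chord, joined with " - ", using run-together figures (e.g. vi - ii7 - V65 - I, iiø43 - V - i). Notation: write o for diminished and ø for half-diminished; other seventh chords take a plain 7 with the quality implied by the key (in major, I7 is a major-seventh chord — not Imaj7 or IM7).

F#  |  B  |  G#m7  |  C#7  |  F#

I - IV - ii7 - V7 - I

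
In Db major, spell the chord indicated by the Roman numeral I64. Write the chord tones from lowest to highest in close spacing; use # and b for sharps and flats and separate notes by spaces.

In Db major, the tonic is Db, and the diatonic chord built there is a major triad.
That chord is spelled Db-F-Ab.
With the 64 figure the chord is in second inversion; from the bass Ab upward in close position it reads Ab-Db-F.

Ab Db F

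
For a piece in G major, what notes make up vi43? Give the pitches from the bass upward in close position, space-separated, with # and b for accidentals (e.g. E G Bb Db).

The numeral's case and figure indicate a minor seventh chord. In G major its root, the submediant, is E.
Stacking thirds from E gives E-G-B-D.
With the 43 figure the chord is in second inversion; from the bass B upward in close position it reads B-D-E-G.

B D E G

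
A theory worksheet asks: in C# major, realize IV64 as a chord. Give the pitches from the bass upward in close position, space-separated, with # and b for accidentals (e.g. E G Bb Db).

In C# major, the subdominant is F#, and the diatonic chord built there is a major triad.
That chord is spelled F#-A#-C#.
The figured bass 64 indicates second inversion, placing the fifth (C#) in the bass: C#-F#-A#.

C# F# A#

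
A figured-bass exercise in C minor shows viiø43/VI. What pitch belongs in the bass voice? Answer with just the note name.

The applied chord viiø43/VI is rooted on G: G-Bb-Db-F.
The figure 43 means second inversion — the fifth is in the bass.

Db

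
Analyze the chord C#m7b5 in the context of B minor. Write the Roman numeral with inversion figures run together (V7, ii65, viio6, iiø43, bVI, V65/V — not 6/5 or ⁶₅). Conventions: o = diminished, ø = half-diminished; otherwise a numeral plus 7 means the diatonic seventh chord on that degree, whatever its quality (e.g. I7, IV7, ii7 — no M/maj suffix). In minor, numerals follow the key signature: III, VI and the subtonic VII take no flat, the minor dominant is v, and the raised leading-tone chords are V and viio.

Stacked in thirds the chord is C#-E-G-B: a half-diminished seventh chord on C#.
In B minor, C# is the supertonic; the diatonic half-diminished seventh chord there is iiø7.

iiø7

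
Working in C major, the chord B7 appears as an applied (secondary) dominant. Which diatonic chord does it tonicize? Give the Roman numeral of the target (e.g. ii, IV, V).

iii

The chord is a dominant seventh chord on B.
A dominant resolves down a perfect fifth: B → E. In C major, E is scale degree 3, i.e. iii.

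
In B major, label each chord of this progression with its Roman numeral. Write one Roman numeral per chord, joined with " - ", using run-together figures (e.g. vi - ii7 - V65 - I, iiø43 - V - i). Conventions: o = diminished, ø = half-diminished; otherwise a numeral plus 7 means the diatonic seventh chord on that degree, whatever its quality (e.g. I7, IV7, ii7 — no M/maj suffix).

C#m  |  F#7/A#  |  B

ii - V65 - I

C#m: minor triad on C# = scale degree 2 → ii.
F#7/A# has root F#, degree 5 in B major, so V65.
B has root B, degree 1 in B major, so I.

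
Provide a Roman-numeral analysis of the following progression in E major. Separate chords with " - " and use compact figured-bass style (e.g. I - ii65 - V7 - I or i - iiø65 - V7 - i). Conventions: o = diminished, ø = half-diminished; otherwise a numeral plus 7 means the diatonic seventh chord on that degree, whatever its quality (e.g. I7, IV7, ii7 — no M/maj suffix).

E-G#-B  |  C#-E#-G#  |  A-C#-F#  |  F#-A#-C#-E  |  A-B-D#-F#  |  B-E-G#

E-G#-B: root E is the tonic; major triad there is I.
C#-E#-G# is the secondary dominant of ii (major triad on C#): V/ii.
A-C#-F#: minor triad on F# = scale degree 2 → ii6.
F#-A#-C#-E: chromatic; F# is V of V, so V7/V.
A-B-D#-F# has root B, degree 5 in E major, so V42.
B-E-G#: major triad on E = scale degree 1 → I64.

I - V/ii - ii6 - V7/V - V42 - I64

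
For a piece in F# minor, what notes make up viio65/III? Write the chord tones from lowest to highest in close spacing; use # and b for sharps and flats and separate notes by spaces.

The slash marks an applied leading-tone chord: viio of III. In F# minor, III is A, so the leading tone to it is G#, a half step below.
Building a fully diminished seventh chord on G# gives G#-B-D-F.
With the 65 figure the chord is in first inversion; from the bass B upward in close position it reads B-D-F-G#.

B D F G#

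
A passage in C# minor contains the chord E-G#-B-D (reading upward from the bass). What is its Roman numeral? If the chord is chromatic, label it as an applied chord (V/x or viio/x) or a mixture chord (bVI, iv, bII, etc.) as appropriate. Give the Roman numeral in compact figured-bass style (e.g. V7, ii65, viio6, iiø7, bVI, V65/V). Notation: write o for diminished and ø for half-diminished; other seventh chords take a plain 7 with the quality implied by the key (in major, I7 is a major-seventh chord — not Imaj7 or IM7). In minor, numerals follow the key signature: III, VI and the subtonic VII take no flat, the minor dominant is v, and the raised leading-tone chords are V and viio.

V7/VI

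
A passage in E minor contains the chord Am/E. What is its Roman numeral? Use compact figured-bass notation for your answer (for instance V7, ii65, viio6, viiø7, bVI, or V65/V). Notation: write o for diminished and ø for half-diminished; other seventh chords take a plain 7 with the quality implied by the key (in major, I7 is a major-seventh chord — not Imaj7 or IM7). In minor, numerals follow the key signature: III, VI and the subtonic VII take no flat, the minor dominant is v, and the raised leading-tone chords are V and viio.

The pitches A-C-E form a minor triad rooted on A.
In E minor, A is the subdominant; the diatonic minor triad there is iv.
With E in the bass the chord is in second inversion, so the figured bass is 64.

iv64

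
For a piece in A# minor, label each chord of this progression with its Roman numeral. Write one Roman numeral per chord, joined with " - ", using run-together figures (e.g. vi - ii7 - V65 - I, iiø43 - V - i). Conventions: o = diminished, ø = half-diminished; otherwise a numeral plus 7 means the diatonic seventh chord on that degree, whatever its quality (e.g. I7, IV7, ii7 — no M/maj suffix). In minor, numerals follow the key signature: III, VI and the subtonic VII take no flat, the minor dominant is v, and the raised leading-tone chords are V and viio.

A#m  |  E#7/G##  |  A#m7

i - V65 - i7

A#m: root A# is the tonic; minor triad there is i.
E#7/G## has root E#, degree 5 in A# minor, so V65.
A#m7: root A# is the tonic; minor seventh chord there is i7.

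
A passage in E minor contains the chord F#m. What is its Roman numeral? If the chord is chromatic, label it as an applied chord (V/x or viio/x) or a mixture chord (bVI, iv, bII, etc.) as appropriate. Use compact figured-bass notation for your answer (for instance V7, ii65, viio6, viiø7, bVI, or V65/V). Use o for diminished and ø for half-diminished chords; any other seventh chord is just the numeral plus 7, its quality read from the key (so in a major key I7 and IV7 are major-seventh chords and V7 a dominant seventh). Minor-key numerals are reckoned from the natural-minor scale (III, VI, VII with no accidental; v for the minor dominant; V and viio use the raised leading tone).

Stacked in thirds the chord is F#-A-C#: a minor triad on F#.
F# is the second degree of E minor. This is the minor supertonic, borrowed from the parallel major (the Dorian ii).

ii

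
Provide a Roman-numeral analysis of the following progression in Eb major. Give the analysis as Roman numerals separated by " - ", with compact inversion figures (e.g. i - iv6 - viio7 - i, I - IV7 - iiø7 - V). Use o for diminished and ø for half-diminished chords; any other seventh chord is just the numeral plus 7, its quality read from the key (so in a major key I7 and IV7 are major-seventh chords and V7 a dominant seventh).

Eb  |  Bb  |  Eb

I - V - I

Eb has root Eb, degree 1 in Eb major, so I.
Bb has root Bb, degree 5 in Eb major, so V.
Eb has root Eb, degree 1 in Eb major, so I.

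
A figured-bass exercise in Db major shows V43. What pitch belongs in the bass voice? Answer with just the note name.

Eb

V in Db major has root Ab; the chord is Ab-C-Eb-Gb.
The figure 43 means second inversion — the fifth is in the bass.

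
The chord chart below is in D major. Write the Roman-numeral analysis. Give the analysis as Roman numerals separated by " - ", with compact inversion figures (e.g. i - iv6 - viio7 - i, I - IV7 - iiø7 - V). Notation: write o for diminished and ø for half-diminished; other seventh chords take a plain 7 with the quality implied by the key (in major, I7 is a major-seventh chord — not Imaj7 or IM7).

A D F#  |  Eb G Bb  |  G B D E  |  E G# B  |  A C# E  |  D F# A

I64 - bII - ii65 - V/V - V - I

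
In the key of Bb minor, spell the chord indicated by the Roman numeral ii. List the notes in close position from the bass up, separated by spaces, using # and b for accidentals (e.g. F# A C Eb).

C Eb G

ii is the minor supertonic, borrowed from the parallel major (the Dorian ii). In Bb minor that root is C.
So the chord is C-Eb-G.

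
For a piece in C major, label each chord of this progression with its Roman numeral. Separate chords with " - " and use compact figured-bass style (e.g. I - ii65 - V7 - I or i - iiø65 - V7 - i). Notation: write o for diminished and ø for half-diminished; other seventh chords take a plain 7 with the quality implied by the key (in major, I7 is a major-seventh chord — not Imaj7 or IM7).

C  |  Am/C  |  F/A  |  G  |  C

C: root C is the tonic; major triad there is I.
Am/C: root A is the submediant; minor triad there is vi6.
F/A: root F is the subdominant; major triad there is IV6.
G: major triad on G = scale degree 5 → V.
C: major triad on C = scale degree 1 → I.

I - vi6 - IV6 - V - I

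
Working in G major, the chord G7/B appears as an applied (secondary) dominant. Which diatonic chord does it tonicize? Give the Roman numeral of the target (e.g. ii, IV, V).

The chord is a dominant seventh chord on G.
A dominant resolves down a perfect fifth: G → C. In G major, C is scale degree 4, i.e. IV.

IV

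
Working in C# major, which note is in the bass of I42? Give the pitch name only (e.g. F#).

I in C# major has root C#; the chord is C#-E#-G#-B#.
The figure 42 means third inversion — the seventh is in the bass.

B#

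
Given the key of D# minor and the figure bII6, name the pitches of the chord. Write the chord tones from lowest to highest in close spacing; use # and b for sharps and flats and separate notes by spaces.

G# B E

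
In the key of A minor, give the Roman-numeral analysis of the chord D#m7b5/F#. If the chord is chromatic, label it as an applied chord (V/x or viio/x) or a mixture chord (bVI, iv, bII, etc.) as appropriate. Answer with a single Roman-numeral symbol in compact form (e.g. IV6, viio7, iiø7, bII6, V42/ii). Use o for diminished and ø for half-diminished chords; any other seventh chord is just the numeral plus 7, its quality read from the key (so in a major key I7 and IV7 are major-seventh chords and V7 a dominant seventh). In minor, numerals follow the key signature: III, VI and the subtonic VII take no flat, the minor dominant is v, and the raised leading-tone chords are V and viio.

viiø65/V

The pitches D#-F#-A-C# form a half-diminished seventh chord rooted on D#.
D# sits a half step below E (V in A minor); a diminished chord there is the applied leading-tone chord of V.
With F# in the bass the chord is in first inversion, so the figured bass is 65.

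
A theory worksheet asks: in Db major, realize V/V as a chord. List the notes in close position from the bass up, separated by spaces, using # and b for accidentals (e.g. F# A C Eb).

V/V is a secondary dominant — the dominant triad of V. V in Db major is Ab, so the applied chord's root is Eb, a perfect fifth above.
Building a major triad on Eb gives Eb-G-Bb.

Eb G Bb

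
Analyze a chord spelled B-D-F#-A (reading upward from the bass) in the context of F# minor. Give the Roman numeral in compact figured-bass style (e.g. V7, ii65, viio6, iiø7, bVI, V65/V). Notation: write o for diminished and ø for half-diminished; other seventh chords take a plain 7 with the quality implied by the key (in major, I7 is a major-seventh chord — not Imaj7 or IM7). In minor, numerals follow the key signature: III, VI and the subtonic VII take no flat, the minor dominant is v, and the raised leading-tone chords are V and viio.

Stacked in thirds the chord is B-D-F#-A: a minor seventh chord on B.
In F# minor, B is the subdominant; the diatonic minor seventh chord there is iv7.

iv7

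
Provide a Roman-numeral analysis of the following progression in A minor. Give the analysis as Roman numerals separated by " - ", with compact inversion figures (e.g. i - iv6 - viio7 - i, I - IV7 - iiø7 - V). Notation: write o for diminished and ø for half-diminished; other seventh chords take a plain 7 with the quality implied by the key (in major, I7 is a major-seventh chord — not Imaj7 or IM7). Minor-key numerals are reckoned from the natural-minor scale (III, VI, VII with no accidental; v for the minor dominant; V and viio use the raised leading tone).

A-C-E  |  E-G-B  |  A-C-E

A-C-E: root A is the tonic; minor triad there is i.
E-G-B: root E is the dominant; minor triad there is v.
A-C-E has root A, degree 1 in A minor, so i.

i - v - i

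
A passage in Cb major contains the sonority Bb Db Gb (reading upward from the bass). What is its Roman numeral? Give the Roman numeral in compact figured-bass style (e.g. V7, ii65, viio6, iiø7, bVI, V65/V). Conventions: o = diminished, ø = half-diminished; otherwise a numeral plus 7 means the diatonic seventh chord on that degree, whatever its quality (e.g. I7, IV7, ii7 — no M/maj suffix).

V6

Stacked in thirds the chord is Gb-Bb-Db: a major triad on Gb.
Gb is scale degree 5 in Cb major, and a major triad on that degree is written V.
With Bb in the bass the chord is in first inversion, so the figured bass is 6.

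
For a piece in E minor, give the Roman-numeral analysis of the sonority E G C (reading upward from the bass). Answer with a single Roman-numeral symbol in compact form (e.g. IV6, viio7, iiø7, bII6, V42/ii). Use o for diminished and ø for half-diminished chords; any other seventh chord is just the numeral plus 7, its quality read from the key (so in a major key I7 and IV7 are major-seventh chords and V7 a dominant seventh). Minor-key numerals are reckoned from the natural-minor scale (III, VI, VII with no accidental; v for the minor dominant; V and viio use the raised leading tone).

The pitches C-E-G form a major triad rooted on C.
C is scale degree 6 in E minor, and a major triad on that degree is written VI.
With E in the bass the chord is in first inversion, so the figured bass is 6.

VI6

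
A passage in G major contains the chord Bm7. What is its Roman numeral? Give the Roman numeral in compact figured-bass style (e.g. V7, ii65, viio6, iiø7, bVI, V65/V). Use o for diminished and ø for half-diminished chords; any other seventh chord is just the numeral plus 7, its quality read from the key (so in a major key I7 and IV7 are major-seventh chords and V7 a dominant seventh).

iii7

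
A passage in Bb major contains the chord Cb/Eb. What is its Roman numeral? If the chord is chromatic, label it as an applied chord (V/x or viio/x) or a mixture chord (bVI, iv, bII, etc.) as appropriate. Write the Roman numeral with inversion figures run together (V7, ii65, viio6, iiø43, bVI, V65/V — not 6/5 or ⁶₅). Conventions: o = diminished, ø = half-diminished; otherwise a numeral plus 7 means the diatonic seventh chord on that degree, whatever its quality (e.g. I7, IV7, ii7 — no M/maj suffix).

bII6

Stacked in thirds the chord is Cb-Eb-Gb: a major triad on Cb.
Cb is the lowered second degree of Bb major (diatonic 2 would be C). This is the Neapolitan sixth — a major triad on the lowered second degree, here in its customary first inversion.
With Eb in the bass the chord is in first inversion, so the figured bass is 6.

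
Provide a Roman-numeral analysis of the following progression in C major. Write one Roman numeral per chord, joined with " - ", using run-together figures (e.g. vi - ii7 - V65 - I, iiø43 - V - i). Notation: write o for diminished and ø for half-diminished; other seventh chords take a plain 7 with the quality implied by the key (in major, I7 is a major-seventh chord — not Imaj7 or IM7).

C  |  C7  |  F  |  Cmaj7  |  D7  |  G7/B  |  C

I - V7/IV - IV - I7 - V7/V - V65 - I

C has root C, degree 1 in C major, so I.
C7: chromatic; C is V of IV, so V7/IV.
F: major triad on F = scale degree 4 → IV.
Cmaj7: major seventh chord on C = scale degree 1 → I7.
D7: a dominant seventh chord on D, the applied dominant of V → V7/V.
G7/B: dominant seventh chord on G = scale degree 5 → V65.
C has root C, degree 1 in C major, so I.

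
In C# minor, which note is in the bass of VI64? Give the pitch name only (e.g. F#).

VI in C# minor has root A; the chord is A-C#-E.
The figure 64 means second inversion — the fifth is in the bass.

E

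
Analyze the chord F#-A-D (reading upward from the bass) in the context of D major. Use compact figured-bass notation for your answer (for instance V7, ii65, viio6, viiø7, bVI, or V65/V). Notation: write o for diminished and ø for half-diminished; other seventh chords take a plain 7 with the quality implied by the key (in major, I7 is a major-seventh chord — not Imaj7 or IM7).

Stacked in thirds the chord is D-F#-A: a major triad on D.
D is scale degree 1 in D major, and a major triad on that degree is written I.
With F# in the bass the chord is in first inversion, so the figured bass is 6.

I6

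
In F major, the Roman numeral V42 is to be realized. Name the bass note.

Bb

V in F major has root C; the chord is C-E-G-Bb.
The figure 42 means third inversion — the seventh is in the bass.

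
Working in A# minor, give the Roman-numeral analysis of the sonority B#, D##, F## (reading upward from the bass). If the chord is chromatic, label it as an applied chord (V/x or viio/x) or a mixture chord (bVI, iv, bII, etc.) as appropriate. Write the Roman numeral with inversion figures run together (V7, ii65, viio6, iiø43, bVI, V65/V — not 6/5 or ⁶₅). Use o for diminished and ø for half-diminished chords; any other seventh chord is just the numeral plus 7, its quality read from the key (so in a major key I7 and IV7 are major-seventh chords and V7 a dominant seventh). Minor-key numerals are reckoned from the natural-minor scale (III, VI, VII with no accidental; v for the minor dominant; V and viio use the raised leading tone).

V/V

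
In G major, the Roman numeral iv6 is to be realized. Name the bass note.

Eb

iv in G major has root C; the chord is C-Eb-G.
The figure 6 means first inversion — the third is in the bass.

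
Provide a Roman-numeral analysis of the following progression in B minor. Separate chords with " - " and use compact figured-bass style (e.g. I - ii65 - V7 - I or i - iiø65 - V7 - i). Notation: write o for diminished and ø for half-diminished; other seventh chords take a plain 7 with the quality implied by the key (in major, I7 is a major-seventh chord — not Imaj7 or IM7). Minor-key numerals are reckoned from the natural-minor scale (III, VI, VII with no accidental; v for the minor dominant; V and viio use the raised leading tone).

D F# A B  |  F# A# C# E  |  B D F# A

i65 - V7 - i7

D-F#-A-B: minor seventh chord on B = scale degree 1 → i65.
F#-A#-C#-E has root F#, degree 5 in B minor, so V7.
B-D-F#-A has root B, degree 1 in B minor, so i7.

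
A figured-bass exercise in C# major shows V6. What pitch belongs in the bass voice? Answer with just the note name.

B#

V in C# major has root G#; the chord is G#-B#-D#.
The figure 6 means first inversion — the third is in the bass.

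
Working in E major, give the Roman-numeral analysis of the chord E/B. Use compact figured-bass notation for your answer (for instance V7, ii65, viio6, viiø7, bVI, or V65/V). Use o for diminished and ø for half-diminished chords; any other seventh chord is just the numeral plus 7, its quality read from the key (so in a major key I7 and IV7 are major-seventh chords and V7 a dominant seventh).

I64

Stacked in thirds the chord is E-G#-B: a major triad on E.
E is scale degree 1 in E major, and a major triad on that degree is written I.
With B in the bass the chord is in second inversion, so the figured bass is 64.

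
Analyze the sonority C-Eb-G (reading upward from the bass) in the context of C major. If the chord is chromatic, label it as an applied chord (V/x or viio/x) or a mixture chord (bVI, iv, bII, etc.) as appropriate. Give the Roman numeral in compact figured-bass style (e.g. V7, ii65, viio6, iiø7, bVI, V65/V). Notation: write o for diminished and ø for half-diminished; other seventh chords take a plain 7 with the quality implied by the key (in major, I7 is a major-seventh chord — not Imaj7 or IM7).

Stacked in thirds the chord is C-Eb-G: a minor triad on C.
C is the first degree of C major. This is the minor tonic, borrowed from the parallel minor.

i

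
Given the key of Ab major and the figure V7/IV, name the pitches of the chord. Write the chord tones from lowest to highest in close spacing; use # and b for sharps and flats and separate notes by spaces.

Ab C Eb Gb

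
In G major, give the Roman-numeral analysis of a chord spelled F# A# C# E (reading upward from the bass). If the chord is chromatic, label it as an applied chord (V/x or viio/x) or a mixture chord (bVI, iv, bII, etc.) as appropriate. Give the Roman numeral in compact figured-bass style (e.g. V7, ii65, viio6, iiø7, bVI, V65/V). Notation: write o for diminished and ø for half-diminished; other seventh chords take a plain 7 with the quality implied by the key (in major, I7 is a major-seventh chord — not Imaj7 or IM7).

Stacked in thirds the chord is F#-A#-C#-E: a dominant seventh chord on F#.
F# is not a diatonic chord root with this quality in G major, but it lies a perfect fifth above B (iii), so the chord functions as an applied dominant of iii.

V7/iii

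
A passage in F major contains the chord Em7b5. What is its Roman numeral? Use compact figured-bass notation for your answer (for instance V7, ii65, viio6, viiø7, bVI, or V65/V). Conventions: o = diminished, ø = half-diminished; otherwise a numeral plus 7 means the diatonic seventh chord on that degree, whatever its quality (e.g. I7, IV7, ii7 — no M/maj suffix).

viiø7

The pitches E-G-Bb-D form a half-diminished seventh chord rooted on E.
E is scale degree 7 in F major, and a half-diminished seventh chord on that degree is written viiø7.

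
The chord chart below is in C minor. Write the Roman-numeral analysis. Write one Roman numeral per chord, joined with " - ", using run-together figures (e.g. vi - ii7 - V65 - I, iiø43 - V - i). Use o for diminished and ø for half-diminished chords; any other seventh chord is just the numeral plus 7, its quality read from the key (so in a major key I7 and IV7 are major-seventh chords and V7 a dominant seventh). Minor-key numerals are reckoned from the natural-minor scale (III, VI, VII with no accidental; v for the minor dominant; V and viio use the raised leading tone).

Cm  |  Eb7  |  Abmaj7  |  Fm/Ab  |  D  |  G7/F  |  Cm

i - V7/VI - VI7 - iv6 - V/V - V42 - i

Cm: minor triad on C = scale degree 1 → i.
Eb7: a dominant seventh chord on Eb, the applied dominant of VI → V7/VI.
Abmaj7 has root Ab, degree 6 in C minor, so VI7.
Fm/Ab has root F, degree 4 in C minor, so iv6.
D: chromatic; D is V of V, so V/V.
G7/F: root G is the dominant; dominant seventh chord there is V42.
Cm: minor triad on C = scale degree 1 → i.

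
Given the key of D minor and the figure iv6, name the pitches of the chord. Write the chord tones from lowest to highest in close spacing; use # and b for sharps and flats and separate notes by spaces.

In D minor, the fourth degree is G, and the diatonic chord built there is a minor triad.
Stacking thirds from G gives G-Bb-D.
With the 6 figure the chord is in first inversion; from the bass Bb upward in close position it reads Bb-D-G.

Bb D G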